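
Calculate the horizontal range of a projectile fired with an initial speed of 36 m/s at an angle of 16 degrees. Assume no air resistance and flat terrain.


R = v0^2 * sin(2*theta) / g = 36^2 * sin(2*16°) / 9.81 = 70.01 m

70.01 m


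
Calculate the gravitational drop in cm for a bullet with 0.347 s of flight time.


drop = 0.5*g*t^2 = 0.5*9.81*0.347^2 = 0.590606 m ≈ 59.06 cm

59.06 cm


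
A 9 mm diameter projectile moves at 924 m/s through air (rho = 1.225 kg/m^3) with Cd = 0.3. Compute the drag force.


A = pi*(d/2)^2 = pi*(9/2000)^2 = 6.36173e-05 m^2
Fd = 0.5*Cd*rho*A*v^2 = 0.5*0.3*1.225*6.36173e-05*924^2 = 9.98 N

9.98 N


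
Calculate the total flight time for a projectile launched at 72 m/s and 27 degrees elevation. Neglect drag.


T = 2*v0*sin(theta)/g = 2*72*sin(27°)/9.81 = 6.664 s

6.664 s


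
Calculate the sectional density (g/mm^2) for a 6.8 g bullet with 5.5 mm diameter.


SD = m/d^2 = 6.8/5.5^2 = 0.2248 g/mm^2

0.2248 g/mm^2


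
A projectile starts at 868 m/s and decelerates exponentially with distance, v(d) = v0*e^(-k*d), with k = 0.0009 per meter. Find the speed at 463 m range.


v = v0*exp(-k*d) = 868*exp(-0.0009*463) = 572.2 m/s

572.2 m/s


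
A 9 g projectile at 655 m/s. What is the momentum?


p = m*v = 0.009*655 = 5.895 kg·m/s

5.895 kg·m/s


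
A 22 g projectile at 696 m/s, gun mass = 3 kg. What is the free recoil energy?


v_r = m_p*v_p/m_gun = 0.022*696/3 = 5.104 m/s, E_r = 0.5*m_gun*v_r^2 = 0.5*3*5.104^2 = 39.08 J

39.08 J


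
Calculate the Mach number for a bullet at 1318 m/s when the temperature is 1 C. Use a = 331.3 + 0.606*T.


a = 331.3 + 0.606*(1) = 331.906 m/s
M = v/a = 1318/331.906 = 3.971

3.971


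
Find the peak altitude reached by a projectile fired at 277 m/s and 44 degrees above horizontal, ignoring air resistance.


H = (v0*sin(theta))^2 / (2g) = (277*sin(44°))^2 / (2*9.81) = 1887 m

1887 m


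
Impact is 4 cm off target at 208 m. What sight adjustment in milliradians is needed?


1 mrad subtends 1 cm per 10 m of range, so adj = error_cm / (dist_m / 10) = 4 / (208/10) = 0.1923 mrad

0.1923 mrad


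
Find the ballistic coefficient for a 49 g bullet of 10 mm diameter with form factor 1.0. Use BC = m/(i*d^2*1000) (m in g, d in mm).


BC = m/(i*d^2*1000) = 49/(1.0 * 10^2 * 1000) = 0.00049

0.00049


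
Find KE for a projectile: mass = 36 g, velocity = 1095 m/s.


E = 0.5*m*v^2 = 0.5*0.036*1095^2 = 21582 J

21582 J


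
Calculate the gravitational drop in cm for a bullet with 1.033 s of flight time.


drop = 0.5*g*t^2 = 0.5*9.81*1.033^2 = 5.23407 m ≈ 523.4 cm

523.4 cm


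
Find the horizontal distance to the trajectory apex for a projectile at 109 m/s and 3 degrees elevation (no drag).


R = v0^2*sin(2*theta)/g = 109^2*sin(2*3°)/9.81 = 126.596 m
apex_dist = R/2 = 126.596/2 = 63.3 m

63.3 m


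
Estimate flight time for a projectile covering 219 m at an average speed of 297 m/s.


t = d/v = 219/297 = 0.7374 s

0.7374 s


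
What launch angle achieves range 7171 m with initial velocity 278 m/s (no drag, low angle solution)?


sin(2*theta) = R*g/v0^2 = 7171*9.81/278^2 = 0.910247, theta = arcsin(0.910247)/2 = 32.77°

32.77 degrees


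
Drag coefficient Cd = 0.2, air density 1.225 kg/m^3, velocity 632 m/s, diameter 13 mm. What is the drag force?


A = pi*(d/2)^2 = pi*(13/2000)^2 = 1.32732e-04 m^2
Fd = 0.5*Cd*rho*A*v^2 = 0.5*0.2*1.225*1.32732e-04*632^2 = 6.495 N

6.495 N


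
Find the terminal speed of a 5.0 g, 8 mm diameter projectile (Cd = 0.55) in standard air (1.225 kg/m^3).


A = pi*(d/2)^2 = pi*(8/2000)^2 = 5.02655e-05 m^2
vt = sqrt(2mg/(Cd*rho*A)) = sqrt(2*0.005*9.81/(0.55 * 1.225 * 5.02655e-05)) = 53.82 m/s

53.82 m/s


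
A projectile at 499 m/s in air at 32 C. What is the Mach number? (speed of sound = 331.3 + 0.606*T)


a = 331.3 + 0.606*(32) = 350.692 m/s
M = v/a = 499/350.692 = 1.423

1.423


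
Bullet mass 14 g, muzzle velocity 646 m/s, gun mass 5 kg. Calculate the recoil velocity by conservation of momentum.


v_recoil = m_p * v_p / m_gun = 0.014 * 646 / 5 = 1.809 m/s

1.809 m/s


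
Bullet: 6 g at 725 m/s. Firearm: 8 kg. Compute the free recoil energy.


v_r = m_p*v_p/m_gun = 0.006*725/8 = 0.54375 m/s, E_r = 0.5*m_gun*v_r^2 = 0.5*8*0.54375^2 = 1.183 J

1.183 J


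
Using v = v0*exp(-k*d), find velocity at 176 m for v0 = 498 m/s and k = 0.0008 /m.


v = v0*exp(-k*d) = 498*exp(-0.0008*176) = 432.6 m/s

432.6 m/s


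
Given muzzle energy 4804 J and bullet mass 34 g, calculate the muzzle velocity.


v = sqrt(2*E/m) = sqrt(2*4804/0.034) = 531.6 m/s

531.6 m/s


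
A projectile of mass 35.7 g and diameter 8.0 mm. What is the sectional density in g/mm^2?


SD = m/d^2 = 35.7/8.0^2 = 0.5578 g/mm^2

0.5578 g/mm^2


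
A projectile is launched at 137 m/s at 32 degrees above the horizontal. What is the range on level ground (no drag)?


R = v0^2 * sin(2*theta) / g = 137^2 * sin(2*32°) / 9.81 = 1720 m

1720 m


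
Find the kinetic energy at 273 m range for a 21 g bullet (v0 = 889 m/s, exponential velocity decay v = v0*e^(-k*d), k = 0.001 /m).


v = v0*exp(-k*d) = 889*exp(-0.001*273) = 676.611 m/s
E = 0.5*m*v^2 = 0.5*0.021*676.611^2 = 4807 J

4807 J


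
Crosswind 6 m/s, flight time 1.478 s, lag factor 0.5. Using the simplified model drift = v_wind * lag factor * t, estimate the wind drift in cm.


drift = v_wind * lag * t = 6 * 0.5 * 1.478 = 4.434 m ≈ 443.4 cm

443.4 cm


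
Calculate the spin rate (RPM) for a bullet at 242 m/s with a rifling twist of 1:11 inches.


twist_m = 11*0.0254 = 0.2794 m
spin = v/twist = 242/0.2794 = 866.1417 rev/s
RPM = spin*60 = 866.1417*60 ≈ 51969 RPM

51969 RPM


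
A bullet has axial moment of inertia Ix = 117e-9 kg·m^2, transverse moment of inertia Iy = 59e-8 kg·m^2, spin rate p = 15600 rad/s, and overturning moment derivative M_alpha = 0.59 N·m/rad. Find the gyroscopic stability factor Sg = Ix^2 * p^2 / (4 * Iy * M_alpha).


Sg = Ix^2 * p^2 / (4 * Iy * M_alpha) = (117e-9)^2 * 15600^2 / (4 * 59e-8 * 0.59) = 2.393

2.393


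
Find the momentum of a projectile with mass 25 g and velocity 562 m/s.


p = m*v = 0.025*562 = 14.05 kg·m/s

14.05 kg·m/s


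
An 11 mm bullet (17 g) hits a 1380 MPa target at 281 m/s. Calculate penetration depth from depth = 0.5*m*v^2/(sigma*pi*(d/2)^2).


A = pi*(d/2)^2 = pi*(11/2)^2 = 95.0332 mm^2
E = 0.5*m*v^2 = 0.5*0.017*281^2 = 671.168 J
depth = E/(sigma*A) = 671.168 J / (1380 MPa * 95.0332 mm^2) = 671.168/(1380 * 95.0332) m = 0.00511773 m ≈ 5.118 mm

5.118 mm


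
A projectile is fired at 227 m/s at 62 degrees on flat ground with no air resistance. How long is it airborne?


T = 2*v0*sin(theta)/g = 2*227*sin(62°)/9.81 = 40.86 s

40.86 s


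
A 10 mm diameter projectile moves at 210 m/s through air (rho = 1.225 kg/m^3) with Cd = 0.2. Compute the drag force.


A = pi*(d/2)^2 = pi*(10/2000)^2 = 7.85398e-05 m^2
Fd = 0.5*Cd*rho*A*v^2 = 0.5*0.2*1.225*7.85398e-05*210^2 = 0.4243 N

0.4243 N


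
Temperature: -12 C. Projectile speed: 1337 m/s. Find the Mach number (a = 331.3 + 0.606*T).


a = 331.3 + 0.606*(-12) = 324.028 m/s
M = v/a = 1337/324.028 = 4.126

4.126


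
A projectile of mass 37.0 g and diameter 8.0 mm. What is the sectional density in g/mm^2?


SD = m/d^2 = 37.0/8.0^2 = 0.5781 g/mm^2

0.5781 g/mm^2


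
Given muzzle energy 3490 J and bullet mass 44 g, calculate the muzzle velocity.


v = sqrt(2*E/m) = sqrt(2*3490/0.044) = 398.3 m/s

398.3 m/s


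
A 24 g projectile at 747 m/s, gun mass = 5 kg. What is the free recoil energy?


v_r = m_p*v_p/m_gun = 0.024*747/5 = 3.5856 m/s, E_r = 0.5*m_gun*v_r^2 = 0.5*5*3.5856^2 = 32.14 J

32.14 J


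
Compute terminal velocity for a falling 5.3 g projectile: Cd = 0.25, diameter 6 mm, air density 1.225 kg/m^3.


A = pi*(d/2)^2 = pi*(6/2000)^2 = 2.82743e-05 m^2
vt = sqrt(2mg/(Cd*rho*A)) = sqrt(2*0.0053*9.81/(0.25 * 1.225 * 2.82743e-05)) = 109.6 m/s

109.6 m/s


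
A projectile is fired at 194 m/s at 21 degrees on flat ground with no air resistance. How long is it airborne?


T = 2*v0*sin(theta)/g = 2*194*sin(21°)/9.81 = 14.17 s

14.17 s


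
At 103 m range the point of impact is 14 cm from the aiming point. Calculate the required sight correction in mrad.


1 mrad subtends 1 cm per 10 m of range, so adj = error_cm / (dist_m / 10) = 14 / (103/10) = 1.359 mrad

1.359 mrad


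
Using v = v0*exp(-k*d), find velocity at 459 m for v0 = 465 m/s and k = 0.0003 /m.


v = v0*exp(-k*d) = 465*exp(-0.0003*459) = 405.2 m/s

405.2 m/s


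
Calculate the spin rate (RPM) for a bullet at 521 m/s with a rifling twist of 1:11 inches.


twist_m = 11*0.0254 = 0.2794 m
spin = v/twist = 521/0.2794 = 1864.71 rev/s
RPM = spin*60 = 1864.71*60 ≈ 111883 RPM

111883 RPM


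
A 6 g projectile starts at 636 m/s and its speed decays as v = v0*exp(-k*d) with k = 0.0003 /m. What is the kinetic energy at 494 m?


v = v0*exp(-k*d) = 636*exp(-0.0003*494) = 548.396 m/s
E = 0.5*m*v^2 = 0.5*0.006*548.396^2 = 902.2 J

902.2 J


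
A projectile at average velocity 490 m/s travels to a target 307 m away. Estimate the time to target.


t = d/v = 307/490 = 0.6265 s

0.6265 s


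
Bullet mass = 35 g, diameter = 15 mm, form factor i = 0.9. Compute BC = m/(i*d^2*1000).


BC = m/(i*d^2*1000) = 35/(0.9 * 15^2 * 1000) = 0.0001728

0.0001728


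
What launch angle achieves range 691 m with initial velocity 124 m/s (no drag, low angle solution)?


sin(2*theta) = R*g/v0^2 = 691*9.81/124^2 = 0.440863, theta = arcsin(0.440863)/2 = 13.08°

13.08 degrees


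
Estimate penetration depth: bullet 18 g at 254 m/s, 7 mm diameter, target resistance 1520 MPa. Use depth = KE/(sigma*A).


A = pi*(d/2)^2 = pi*(7/2)^2 = 38.4845 mm^2
E = 0.5*m*v^2 = 0.5*0.018*254^2 = 580.644 J
depth = E/(sigma*A) = 580.644 J / (1520 MPa * 38.4845 mm^2) = 580.644/(1520 * 38.4845) m = 0.00992614 m ≈ 9.926 mm

9.926 mm


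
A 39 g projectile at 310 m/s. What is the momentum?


p = m*v = 0.039*310 = 12.09 kg·m/s

12.09 kg·m/s


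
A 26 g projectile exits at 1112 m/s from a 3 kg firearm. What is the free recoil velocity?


v_recoil = m_p * v_p / m_gun = 0.026 * 1112 / 3 = 9.637 m/s

9.637 m/s


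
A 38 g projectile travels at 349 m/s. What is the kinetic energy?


E = 0.5*m*v^2 = 0.5*0.038*349^2 = 2314 J

2314 J


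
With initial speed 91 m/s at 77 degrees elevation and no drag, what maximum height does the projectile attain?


H = (v0*sin(theta))^2 / (2g) = (91*sin(77°))^2 / (2*9.81) = 400.7 m

400.7 m


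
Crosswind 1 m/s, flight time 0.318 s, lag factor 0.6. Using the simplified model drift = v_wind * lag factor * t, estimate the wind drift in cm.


drift = v_wind * lag * t = 1 * 0.6 * 0.318 = 0.1908 m ≈ 19.08 cm

19.08 cm


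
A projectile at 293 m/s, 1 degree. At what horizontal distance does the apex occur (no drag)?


R = v0^2*sin(2*theta)/g = 293^2*sin(2*1°)/9.81 = 305.412 m
apex_dist = R/2 = 305.412/2 = 152.7 m

152.7 m


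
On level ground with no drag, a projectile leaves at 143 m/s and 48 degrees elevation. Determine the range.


R = v0^2 * sin(2*theta) / g = 143^2 * sin(2*48°) / 9.81 = 2073 m

2073 m


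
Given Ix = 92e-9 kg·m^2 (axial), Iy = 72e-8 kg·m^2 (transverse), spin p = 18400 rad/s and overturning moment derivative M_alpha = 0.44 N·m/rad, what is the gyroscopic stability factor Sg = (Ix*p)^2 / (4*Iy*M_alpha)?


Sg = Ix^2 * p^2 / (4 * Iy * M_alpha) = (92e-9)^2 * 18400^2 / (4 * 72e-8 * 0.44) = 2.261

2.261


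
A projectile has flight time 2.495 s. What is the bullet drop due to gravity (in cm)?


drop = 0.5*g*t^2 = 0.5*9.81*2.495^2 = 30.5337 m ≈ 3053 cm

3053 cm


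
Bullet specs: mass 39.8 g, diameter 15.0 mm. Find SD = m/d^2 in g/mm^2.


SD = m/d^2 = 39.8/15.0^2 = 0.1769 g/mm^2

0.1769 g/mm^2


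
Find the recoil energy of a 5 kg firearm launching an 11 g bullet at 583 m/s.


v_r = m_p*v_p/m_gun = 0.011*583/5 = 1.2826 m/s, E_r = 0.5*m_gun*v_r^2 = 0.5*5*1.2826^2 = 4.113 J

4.113 J


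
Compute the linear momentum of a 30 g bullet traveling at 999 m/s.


p = m*v = 0.03*999 = 29.97 kg·m/s

29.97 kg·m/s


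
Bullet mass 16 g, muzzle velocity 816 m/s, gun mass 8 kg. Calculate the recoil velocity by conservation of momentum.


v_recoil = m_p * v_p / m_gun = 0.016 * 816 / 8 = 1.632 m/s

1.632 m/s


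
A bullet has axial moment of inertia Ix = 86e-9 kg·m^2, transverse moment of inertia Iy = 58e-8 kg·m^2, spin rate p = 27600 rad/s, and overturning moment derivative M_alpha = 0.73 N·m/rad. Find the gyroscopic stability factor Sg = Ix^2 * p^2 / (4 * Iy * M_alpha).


Sg = Ix^2 * p^2 / (4 * Iy * M_alpha) = (86e-9)^2 * 27600^2 / (4 * 58e-8 * 0.73) = 3.327

3.327


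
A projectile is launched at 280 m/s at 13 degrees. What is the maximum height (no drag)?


H = (v0*sin(theta))^2 / (2g) = (280*sin(13°))^2 / (2*9.81) = 202.2 m

202.2 m


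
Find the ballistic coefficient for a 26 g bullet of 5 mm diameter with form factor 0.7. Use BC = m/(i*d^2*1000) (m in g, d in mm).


BC = m/(i*d^2*1000) = 26/(0.7 * 5^2 * 1000) = 0.001486

0.001486


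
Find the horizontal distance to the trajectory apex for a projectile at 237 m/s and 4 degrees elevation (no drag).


R = v0^2*sin(2*theta)/g = 237^2*sin(2*4°)/9.81 = 796.862 m
apex_dist = R/2 = 796.862/2 = 398.4 m

398.4 m


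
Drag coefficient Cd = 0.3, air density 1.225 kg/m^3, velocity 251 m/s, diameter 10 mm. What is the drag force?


A = pi*(d/2)^2 = pi*(10/2000)^2 = 7.85398e-05 m^2
Fd = 0.5*Cd*rho*A*v^2 = 0.5*0.3*1.225*7.85398e-05*251^2 = 0.9092 N

0.9092 N


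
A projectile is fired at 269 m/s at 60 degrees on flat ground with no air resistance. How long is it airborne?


T = 2*v0*sin(theta)/g = 2*269*sin(60°)/9.81 = 47.49 s

47.49 s


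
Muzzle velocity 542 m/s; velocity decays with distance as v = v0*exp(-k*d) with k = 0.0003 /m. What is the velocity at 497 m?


v = v0*exp(-k*d) = 542*exp(-0.0003*497) = 466.9 m/s

466.9 m/s


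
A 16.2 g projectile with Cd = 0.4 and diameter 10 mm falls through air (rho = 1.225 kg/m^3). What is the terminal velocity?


A = pi*(d/2)^2 = pi*(10/2000)^2 = 7.85398e-05 m^2
vt = sqrt(2mg/(Cd*rho*A)) = sqrt(2*0.0162*9.81/(0.4 * 1.225 * 7.85398e-05)) = 90.88 m/s

90.88 m/s


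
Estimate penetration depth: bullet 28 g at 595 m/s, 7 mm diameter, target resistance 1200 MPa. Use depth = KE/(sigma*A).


A = pi*(d/2)^2 = pi*(7/2)^2 = 38.4845 mm^2
E = 0.5*m*v^2 = 0.5*0.028*595^2 = 4956.35 J
depth = E/(sigma*A) = 4956.35 J / (1200 MPa * 38.4845 mm^2) = 4956.35/(1200 * 38.4845) m = 0.107323 m ≈ 107.3 mm

107.3 mm


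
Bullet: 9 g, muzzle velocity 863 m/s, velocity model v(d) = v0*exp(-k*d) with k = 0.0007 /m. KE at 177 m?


v = v0*exp(-k*d) = 863*exp(-0.0007*177) = 762.433 m/s
E = 0.5*m*v^2 = 0.5*0.009*762.433^2 = 2616 J

2616 J


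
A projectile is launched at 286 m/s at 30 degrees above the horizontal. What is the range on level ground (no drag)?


R = v0^2 * sin(2*theta) / g = 286^2 * sin(2*30°) / 9.81 = 7221 m

7221 m


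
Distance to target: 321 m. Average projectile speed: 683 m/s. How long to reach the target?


t = d/v = 321/683 = 0.47 s

0.47 s


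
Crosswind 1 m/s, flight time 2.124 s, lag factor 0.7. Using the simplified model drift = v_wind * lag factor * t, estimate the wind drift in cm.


drift = v_wind * lag * t = 1 * 0.7 * 2.124 = 1.4868 m ≈ 148.7 cm

148.7 cm


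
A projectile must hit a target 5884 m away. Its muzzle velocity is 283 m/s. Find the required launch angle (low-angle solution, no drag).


sin(2*theta) = R*g/v0^2 = 5884*9.81/283^2 = 0.720724, theta = arcsin(0.720724)/2 = 23.06°

23.06 degrees


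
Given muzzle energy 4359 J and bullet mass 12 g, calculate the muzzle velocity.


v = sqrt(2*E/m) = sqrt(2*4359/0.012) = 852.3 m/s

852.3 m/s


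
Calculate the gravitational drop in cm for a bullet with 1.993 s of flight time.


drop = 0.5*g*t^2 = 0.5*9.81*1.993^2 = 19.4829 m ≈ 1948 cm

1948 cm


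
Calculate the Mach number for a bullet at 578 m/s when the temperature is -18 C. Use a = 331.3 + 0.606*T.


a = 331.3 + 0.606*(-18) = 320.392 m/s
M = v/a = 578/320.392 = 1.804

1.804


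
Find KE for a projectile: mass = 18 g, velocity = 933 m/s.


E = 0.5*m*v^2 = 0.5*0.018*933^2 = 7834 J

7834 J


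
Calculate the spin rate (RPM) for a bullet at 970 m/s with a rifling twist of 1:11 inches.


twist_m = 11*0.0254 = 0.2794 m
spin = v/twist = 970/0.2794 = 3471.725 rev/s
RPM = spin*60 = 3471.725*60 ≈ 208304 RPM

208304 RPM


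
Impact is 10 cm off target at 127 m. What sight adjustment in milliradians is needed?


1 mrad subtends 1 cm per 10 m of range, so adj = error_cm / (dist_m / 10) = 10 / (127/10) = 0.7874 mrad

0.7874 mrad


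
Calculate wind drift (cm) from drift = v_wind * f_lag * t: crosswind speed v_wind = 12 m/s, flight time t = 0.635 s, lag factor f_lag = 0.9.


drift = v_wind * lag * t = 12 * 0.9 * 0.635 = 6.858 m ≈ 685.8 cm

685.8 cm


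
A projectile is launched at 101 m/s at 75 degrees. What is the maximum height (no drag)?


H = (v0*sin(theta))^2 / (2g) = (101*sin(75°))^2 / (2*9.81) = 485.1 m

485.1 m


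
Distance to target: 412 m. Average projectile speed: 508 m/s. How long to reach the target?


t = d/v = 412/508 = 0.811 s

0.811 s


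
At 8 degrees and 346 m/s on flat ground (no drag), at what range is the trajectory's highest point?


R = v0^2*sin(2*theta)/g = 346^2*sin(2*8°)/9.81 = 3363.73 m
apex_dist = R/2 = 3363.73/2 = 1682 m

1682 m


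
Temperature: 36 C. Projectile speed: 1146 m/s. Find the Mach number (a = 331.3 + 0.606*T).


a = 331.3 + 0.606*(36) = 353.116 m/s
M = v/a = 1146/353.116 = 3.245

3.245


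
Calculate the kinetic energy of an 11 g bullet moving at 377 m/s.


E = 0.5*m*v^2 = 0.5*0.011*377^2 = 781.7 J

781.7 J


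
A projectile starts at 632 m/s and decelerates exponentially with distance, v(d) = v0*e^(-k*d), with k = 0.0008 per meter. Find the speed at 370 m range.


v = v0*exp(-k*d) = 632*exp(-0.0008*370) = 470.1 m/s

470.1 m/s


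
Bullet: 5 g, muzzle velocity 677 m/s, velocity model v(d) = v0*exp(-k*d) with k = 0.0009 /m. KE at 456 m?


v = v0*exp(-k*d) = 677*exp(-0.0009*456) = 449.112 m/s
E = 0.5*m*v^2 = 0.5*0.005*449.112^2 = 504.3 J

504.3 J


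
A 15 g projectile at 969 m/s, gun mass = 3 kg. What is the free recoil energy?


v_r = m_p*v_p/m_gun = 0.015*969/3 = 4.845 m/s, E_r = 0.5*m_gun*v_r^2 = 0.5*3*4.845^2 = 35.21 J

35.21 J


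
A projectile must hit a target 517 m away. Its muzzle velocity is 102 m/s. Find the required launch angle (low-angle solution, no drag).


sin(2*theta) = R*g/v0^2 = 517*9.81/102^2 = 0.487483, theta = arcsin(0.487483)/2 = 14.59°

14.59 degrees


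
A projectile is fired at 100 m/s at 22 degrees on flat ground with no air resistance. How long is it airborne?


T = 2*v0*sin(theta)/g = 2*100*sin(22°)/9.81 = 7.637 s

7.637 s


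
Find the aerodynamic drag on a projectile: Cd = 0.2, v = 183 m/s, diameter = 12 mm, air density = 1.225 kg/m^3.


A = pi*(d/2)^2 = pi*(12/2000)^2 = 1.13097e-04 m^2
Fd = 0.5*Cd*rho*A*v^2 = 0.5*0.2*1.225*1.13097e-04*183^2 = 0.464 N

0.464 N


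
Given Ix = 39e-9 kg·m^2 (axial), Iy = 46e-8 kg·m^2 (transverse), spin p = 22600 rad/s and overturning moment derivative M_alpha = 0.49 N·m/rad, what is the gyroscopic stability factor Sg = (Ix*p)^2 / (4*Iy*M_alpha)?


Sg = Ix^2 * p^2 / (4 * Iy * M_alpha) = (39e-9)^2 * 22600^2 / (4 * 46e-8 * 0.49) = 0.8617

0.8617


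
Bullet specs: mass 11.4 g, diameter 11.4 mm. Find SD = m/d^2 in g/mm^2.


SD = m/d^2 = 11.4/11.4^2 = 0.08772 g/mm^2

0.08772 g/mm^2


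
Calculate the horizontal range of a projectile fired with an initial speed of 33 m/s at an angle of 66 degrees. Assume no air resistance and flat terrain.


R = v0^2 * sin(2*theta) / g = 33^2 * sin(2*66°) / 9.81 = 82.5 m

82.5 m


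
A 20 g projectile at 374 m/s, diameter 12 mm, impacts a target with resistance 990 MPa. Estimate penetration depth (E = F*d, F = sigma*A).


A = pi*(d/2)^2 = pi*(12/2)^2 = 113.097 mm^2
E = 0.5*m*v^2 = 0.5*0.02*374^2 = 1398.76 J
depth = E/(sigma*A) = 1398.76 J / (990 MPa * 113.097 mm^2) = 1398.76/(990 * 113.097) m = 0.0124927 m ≈ 12.49 mm

12.49 mm


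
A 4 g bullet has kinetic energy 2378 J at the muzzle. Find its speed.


v = sqrt(2*E/m) = sqrt(2*2378/0.004) = 1090 m/s

1090 m/s


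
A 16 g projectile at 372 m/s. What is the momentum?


p = m*v = 0.016*372 = 5.952 kg·m/s

5.952 kg·m/s


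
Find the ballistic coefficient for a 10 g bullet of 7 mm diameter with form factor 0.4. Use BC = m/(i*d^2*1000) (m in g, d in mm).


BC = m/(i*d^2*1000) = 10/(0.4 * 7^2 * 1000) = 0.0005102

0.0005102


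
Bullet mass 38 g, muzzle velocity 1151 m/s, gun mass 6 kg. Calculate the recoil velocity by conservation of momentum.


v_recoil = m_p * v_p / m_gun = 0.038 * 1151 / 6 = 7.29 m/s

7.29 m/s


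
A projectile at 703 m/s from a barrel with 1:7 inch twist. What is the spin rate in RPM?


twist_m = 7*0.0254 = 0.1778 m
spin = v/twist = 703/0.1778 = 3953.881 rev/s
RPM = spin*60 = 3953.881*60 ≈ 237233 RPM

237233 RPM


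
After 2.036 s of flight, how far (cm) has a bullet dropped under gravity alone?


drop = 0.5*g*t^2 = 0.5*9.81*2.036^2 = 20.3327 m ≈ 2033 cm

2033 cm


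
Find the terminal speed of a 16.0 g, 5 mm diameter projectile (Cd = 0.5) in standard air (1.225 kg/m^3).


A = pi*(d/2)^2 = pi*(5/2000)^2 = 1.96350e-05 m^2
vt = sqrt(2mg/(Cd*rho*A)) = sqrt(2*0.016*9.81/(0.5 * 1.225 * 1.96350e-05)) = 161.6 m/s

161.6 m/s


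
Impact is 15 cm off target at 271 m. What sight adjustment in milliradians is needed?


1 mrad subtends 1 cm per 10 m of range, so adj = error_cm / (dist_m / 10) = 15 / (271/10) = 0.5535 mrad

0.5535 mrad


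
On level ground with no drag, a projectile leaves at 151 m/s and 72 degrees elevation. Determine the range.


R = v0^2 * sin(2*theta) / g = 151^2 * sin(2*72°) / 9.81 = 1366 m

1366 m


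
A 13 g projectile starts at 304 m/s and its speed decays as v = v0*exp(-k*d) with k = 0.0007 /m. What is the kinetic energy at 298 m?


v = v0*exp(-k*d) = 304*exp(-0.0007*298) = 246.763 m/s
E = 0.5*m*v^2 = 0.5*0.013*246.763^2 = 395.8 J

395.8 J


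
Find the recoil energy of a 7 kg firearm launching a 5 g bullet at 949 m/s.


v_r = m_p*v_p/m_gun = 0.005*949/7 = 0.677857 m/s, E_r = 0.5*m_gun*v_r^2 = 0.5*7*0.677857^2 = 1.608 J

1.608 J


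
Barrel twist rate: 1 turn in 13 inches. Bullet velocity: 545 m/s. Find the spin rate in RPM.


twist_m = 13*0.0254 = 0.3302 m
spin = v/twist = 545/0.3302 = 1650.515 rev/s
RPM = spin*60 = 1650.515*60 ≈ 99031 RPM

99031 RPM


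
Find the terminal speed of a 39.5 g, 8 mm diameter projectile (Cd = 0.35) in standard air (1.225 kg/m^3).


A = pi*(d/2)^2 = pi*(8/2000)^2 = 5.02655e-05 m^2
vt = sqrt(2mg/(Cd*rho*A)) = sqrt(2*0.0395*9.81/(0.35 * 1.225 * 5.02655e-05)) = 189.6 m/s

189.6 m/s


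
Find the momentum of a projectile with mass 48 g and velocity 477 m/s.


p = m*v = 0.048*477 = 22.9 kg·m/s

22.9 kg·m/s


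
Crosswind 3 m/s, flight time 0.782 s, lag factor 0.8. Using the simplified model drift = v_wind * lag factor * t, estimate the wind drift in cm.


drift = v_wind * lag * t = 3 * 0.8 * 0.782 = 1.8768 m ≈ 187.7 cm

187.7 cm


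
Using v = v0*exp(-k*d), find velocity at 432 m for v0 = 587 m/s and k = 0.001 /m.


v = v0*exp(-k*d) = 587*exp(-0.001*432) = 381.1 m/s

381.1 m/s


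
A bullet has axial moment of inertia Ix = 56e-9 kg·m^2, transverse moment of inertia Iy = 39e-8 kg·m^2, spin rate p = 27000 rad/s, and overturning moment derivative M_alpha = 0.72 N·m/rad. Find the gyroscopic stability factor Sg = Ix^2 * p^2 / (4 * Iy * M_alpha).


Sg = Ix^2 * p^2 / (4 * Iy * M_alpha) = (56e-9)^2 * 27000^2 / (4 * 39e-8 * 0.72) = 2.035

2.035


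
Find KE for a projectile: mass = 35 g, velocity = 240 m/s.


E = 0.5*m*v^2 = 0.5*0.035*240^2 = 1008 J

1008 J


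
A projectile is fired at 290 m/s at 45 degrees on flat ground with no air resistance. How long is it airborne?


T = 2*v0*sin(theta)/g = 2*290*sin(45°)/9.81 = 41.81 s

41.81 s


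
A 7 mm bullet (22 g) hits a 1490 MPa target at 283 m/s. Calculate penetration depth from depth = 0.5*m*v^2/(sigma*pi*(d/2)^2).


A = pi*(d/2)^2 = pi*(7/2)^2 = 38.4845 mm^2
E = 0.5*m*v^2 = 0.5*0.022*283^2 = 880.979 J
depth = E/(sigma*A) = 880.979 J / (1490 MPa * 38.4845 mm^2) = 880.979/(1490 * 38.4845) m = 0.0153636 m ≈ 15.36 mm

15.36 mm


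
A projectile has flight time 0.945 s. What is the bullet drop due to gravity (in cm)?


drop = 0.5*g*t^2 = 0.5*9.81*0.945^2 = 4.38029 m ≈ 438 cm

438 cm


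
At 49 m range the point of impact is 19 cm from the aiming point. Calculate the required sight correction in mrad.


1 mrad subtends 1 cm per 10 m of range, so adj = error_cm / (dist_m / 10) = 19 / (49/10) = 3.878 mrad

3.878 mrad


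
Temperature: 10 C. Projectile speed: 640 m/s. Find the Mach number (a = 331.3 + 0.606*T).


a = 331.3 + 0.606*(10) = 337.36 m/s
M = v/a = 640/337.36 = 1.897

1.897


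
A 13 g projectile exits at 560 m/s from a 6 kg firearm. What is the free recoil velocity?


v_recoil = m_p * v_p / m_gun = 0.013 * 560 / 6 = 1.213 m/s

1.213 m/s


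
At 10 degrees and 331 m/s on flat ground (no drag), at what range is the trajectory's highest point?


R = v0^2*sin(2*theta)/g = 331^2*sin(2*10°)/9.81 = 3819.78 m
apex_dist = R/2 = 3819.78/2 = 1910 m

1910 m


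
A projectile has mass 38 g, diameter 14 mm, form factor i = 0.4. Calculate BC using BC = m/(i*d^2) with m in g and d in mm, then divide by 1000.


BC = m/(i*d^2*1000) = 38/(0.4 * 14^2 * 1000) = 0.0004847

0.0004847


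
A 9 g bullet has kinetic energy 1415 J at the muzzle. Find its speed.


v = sqrt(2*E/m) = sqrt(2*1415/0.009) = 560.8 m/s

560.8 m/s


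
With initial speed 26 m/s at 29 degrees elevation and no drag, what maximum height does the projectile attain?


H = (v0*sin(theta))^2 / (2g) = (26*sin(29°))^2 / (2*9.81) = 8.098 m

8.098 m


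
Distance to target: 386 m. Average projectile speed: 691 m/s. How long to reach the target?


t = d/v = 386/691 = 0.5586 s

0.5586 s


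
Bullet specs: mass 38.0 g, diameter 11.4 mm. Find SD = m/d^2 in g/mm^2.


SD = m/d^2 = 38.0/11.4^2 = 0.2924 g/mm^2

0.2924 g/mm^2


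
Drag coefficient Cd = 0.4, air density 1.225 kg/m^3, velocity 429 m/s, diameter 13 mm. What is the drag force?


A = pi*(d/2)^2 = pi*(13/2000)^2 = 1.32732e-04 m^2
Fd = 0.5*Cd*rho*A*v^2 = 0.5*0.4*1.225*1.32732e-04*429^2 = 5.985 N

5.985 N


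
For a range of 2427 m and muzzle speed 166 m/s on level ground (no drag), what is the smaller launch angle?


sin(2*theta) = R*g/v0^2 = 2427*9.81/166^2 = 0.864018, theta = arcsin(0.864018)/2 = 29.89°

29.89 degrees


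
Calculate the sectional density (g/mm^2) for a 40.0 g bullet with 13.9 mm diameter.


SD = m/d^2 = 40.0/13.9^2 = 0.207 g/mm^2

0.207 g/mm^2


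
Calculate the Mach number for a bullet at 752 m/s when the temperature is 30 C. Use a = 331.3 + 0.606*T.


a = 331.3 + 0.606*(30) = 349.48 m/s
M = v/a = 752/349.48 = 2.152

2.152


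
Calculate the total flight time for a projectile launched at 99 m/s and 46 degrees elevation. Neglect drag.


T = 2*v0*sin(theta)/g = 2*99*sin(46°)/9.81 = 14.52 s

14.52 s


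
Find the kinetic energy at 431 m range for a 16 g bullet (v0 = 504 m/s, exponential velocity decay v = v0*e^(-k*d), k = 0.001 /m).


v = v0*exp(-k*d) = 504*exp(-0.001*431) = 327.529 m/s
E = 0.5*m*v^2 = 0.5*0.016*327.529^2 = 858.2 J

858.2 J


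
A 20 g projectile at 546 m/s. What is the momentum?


p = m*v = 0.02*546 = 10.92 kg·m/s

10.92 kg·m/s


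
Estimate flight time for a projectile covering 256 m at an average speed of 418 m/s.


t = d/v = 256/418 = 0.6124 s

0.6124 s


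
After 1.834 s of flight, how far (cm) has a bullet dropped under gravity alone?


drop = 0.5*g*t^2 = 0.5*9.81*1.834^2 = 16.4982 m ≈ 1650 cm

1650 cm


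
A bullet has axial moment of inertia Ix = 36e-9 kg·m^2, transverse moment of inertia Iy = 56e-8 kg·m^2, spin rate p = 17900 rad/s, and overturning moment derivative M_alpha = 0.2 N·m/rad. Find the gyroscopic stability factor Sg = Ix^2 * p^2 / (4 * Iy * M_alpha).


Sg = Ix^2 * p^2 / (4 * Iy * M_alpha) = (36e-9)^2 * 17900^2 / (4 * 56e-8 * 0.2) = 0.9269

0.9269


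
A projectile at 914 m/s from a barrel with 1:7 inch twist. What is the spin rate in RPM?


twist_m = 7*0.0254 = 0.1778 m
spin = v/twist = 914/0.1778 = 5140.607 rev/s
RPM = spin*60 = 5140.607*60 ≈ 308436 RPM

308436 RPM


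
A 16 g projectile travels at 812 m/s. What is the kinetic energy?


E = 0.5*m*v^2 = 0.5*0.016*812^2 = 5275 J

5275 J


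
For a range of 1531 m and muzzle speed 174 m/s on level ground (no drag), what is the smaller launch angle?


sin(2*theta) = R*g/v0^2 = 1531*9.81/174^2 = 0.496073, theta = arcsin(0.496073)/2 = 14.87°

14.87 degrees


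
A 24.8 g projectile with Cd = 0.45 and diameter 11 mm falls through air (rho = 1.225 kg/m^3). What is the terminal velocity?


A = pi*(d/2)^2 = pi*(11/2000)^2 = 9.50332e-05 m^2
vt = sqrt(2mg/(Cd*rho*A)) = sqrt(2*0.0248*9.81/(0.45 * 1.225 * 9.50332e-05)) = 96.37 m/s

96.37 m/s


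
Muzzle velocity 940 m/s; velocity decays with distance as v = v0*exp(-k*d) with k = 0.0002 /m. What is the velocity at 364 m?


v = v0*exp(-k*d) = 940*exp(-0.0002*364) = 874 m/s

874 m/s


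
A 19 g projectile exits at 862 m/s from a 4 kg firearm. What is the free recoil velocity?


v_recoil = m_p * v_p / m_gun = 0.019 * 862 / 4 = 4.095 m/s

4.095 m/s


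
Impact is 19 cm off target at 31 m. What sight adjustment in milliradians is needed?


1 mrad subtends 1 cm per 10 m of range, so adj = error_cm / (dist_m / 10) = 19 / (31/10) = 6.129 mrad

6.129 mrad


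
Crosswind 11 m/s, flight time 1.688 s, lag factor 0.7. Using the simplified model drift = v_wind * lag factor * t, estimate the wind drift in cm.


drift = v_wind * lag * t = 11 * 0.7 * 1.688 = 12.9976 m ≈ 1300 cm

1300 cm


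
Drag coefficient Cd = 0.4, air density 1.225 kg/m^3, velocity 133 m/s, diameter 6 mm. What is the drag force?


A = pi*(d/2)^2 = pi*(6/2000)^2 = 2.82743e-05 m^2
Fd = 0.5*Cd*rho*A*v^2 = 0.5*0.4*1.225*2.82743e-05*133^2 = 0.1225 N

0.1225 N


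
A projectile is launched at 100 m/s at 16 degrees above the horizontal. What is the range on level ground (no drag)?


R = v0^2 * sin(2*theta) / g = 100^2 * sin(2*16°) / 9.81 = 540.2 m

540.2 m


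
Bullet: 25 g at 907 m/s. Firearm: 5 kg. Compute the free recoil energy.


v_r = m_p*v_p/m_gun = 0.025*907/5 = 4.535 m/s, E_r = 0.5*m_gun*v_r^2 = 0.5*5*4.535^2 = 51.42 J

51.42 J


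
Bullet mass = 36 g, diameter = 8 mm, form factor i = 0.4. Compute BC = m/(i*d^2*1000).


BC = m/(i*d^2*1000) = 36/(0.4 * 8^2 * 1000) = 0.001406

0.001406


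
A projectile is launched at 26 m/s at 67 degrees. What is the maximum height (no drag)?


H = (v0*sin(theta))^2 / (2g) = (26*sin(67°))^2 / (2*9.81) = 29.19 m

29.19 m


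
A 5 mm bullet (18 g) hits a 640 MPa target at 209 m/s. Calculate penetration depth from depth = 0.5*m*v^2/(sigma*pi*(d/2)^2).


A = pi*(d/2)^2 = pi*(5/2)^2 = 19.635 mm^2
E = 0.5*m*v^2 = 0.5*0.018*209^2 = 393.129 J
depth = E/(sigma*A) = 393.129 J / (640 MPa * 19.635 mm^2) = 393.129/(640 * 19.635) m = 0.0312842 m ≈ 31.28 mm

31.28 mm


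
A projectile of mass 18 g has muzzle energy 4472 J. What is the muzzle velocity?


v = sqrt(2*E/m) = sqrt(2*4472/0.018) = 704.9 m/s

704.9 m/s


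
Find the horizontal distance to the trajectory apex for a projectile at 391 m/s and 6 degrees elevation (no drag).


R = v0^2*sin(2*theta)/g = 391^2*sin(2*6°)/9.81 = 3240.14 m
apex_dist = R/2 = 3240.14/2 = 1620 m

1620 m


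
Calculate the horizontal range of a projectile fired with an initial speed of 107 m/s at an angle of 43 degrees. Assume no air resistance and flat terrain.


R = v0^2 * sin(2*theta) / g = 107^2 * sin(2*43°) / 9.81 = 1164 m

1164 m


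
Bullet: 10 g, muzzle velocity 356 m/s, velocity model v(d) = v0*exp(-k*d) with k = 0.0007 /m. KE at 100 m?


v = v0*exp(-k*d) = 356*exp(-0.0007*100) = 331.932 m/s
E = 0.5*m*v^2 = 0.5*0.01*331.932^2 = 550.9 J

550.9 J


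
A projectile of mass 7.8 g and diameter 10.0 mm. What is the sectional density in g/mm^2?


SD = m/d^2 = 7.8/10.0^2 = 0.078 g/mm^2

0.078 g/mm^2


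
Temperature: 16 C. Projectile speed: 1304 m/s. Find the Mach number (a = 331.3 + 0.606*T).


a = 331.3 + 0.606*(16) = 340.996 m/s
M = v/a = 1304/340.996 = 3.824

3.824


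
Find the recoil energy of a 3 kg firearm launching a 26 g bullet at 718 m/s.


v_r = m_p*v_p/m_gun = 0.026*718/3 = 6.22267 m/s, E_r = 0.5*m_gun*v_r^2 = 0.5*3*6.22267^2 = 58.08 J

58.08 J


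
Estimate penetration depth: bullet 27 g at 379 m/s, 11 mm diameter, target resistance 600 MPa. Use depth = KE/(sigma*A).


A = pi*(d/2)^2 = pi*(11/2)^2 = 95.0332 mm^2
E = 0.5*m*v^2 = 0.5*0.027*379^2 = 1939.15 J
depth = E/(sigma*A) = 1939.15 J / (600 MPa * 95.0332 mm^2) = 1939.15/(600 * 95.0332) m = 0.0340084 m ≈ 34.01 mm

34.01 mm


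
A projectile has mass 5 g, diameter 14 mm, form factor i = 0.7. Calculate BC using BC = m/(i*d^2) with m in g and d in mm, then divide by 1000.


BC = m/(i*d^2*1000) = 5/(0.7 * 14^2 * 1000) = 3.644e-05

3.644e-05


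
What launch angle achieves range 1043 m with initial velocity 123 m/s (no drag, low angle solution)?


sin(2*theta) = R*g/v0^2 = 1043*9.81/123^2 = 0.676306, theta = arcsin(0.676306)/2 = 21.28°

21.28 degrees


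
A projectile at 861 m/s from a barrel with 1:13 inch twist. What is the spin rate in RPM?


twist_m = 13*0.0254 = 0.3302 m
spin = v/twist = 861/0.3302 = 2607.511 rev/s
RPM = spin*60 = 2607.511*60 ≈ 156451 RPM

156451 RPM


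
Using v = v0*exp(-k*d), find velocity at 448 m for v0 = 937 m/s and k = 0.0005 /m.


v = v0*exp(-k*d) = 937*exp(-0.0005*448) = 749 m/s

749 m/s


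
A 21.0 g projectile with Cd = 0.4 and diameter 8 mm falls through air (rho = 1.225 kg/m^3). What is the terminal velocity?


A = pi*(d/2)^2 = pi*(8/2000)^2 = 5.02655e-05 m^2
vt = sqrt(2mg/(Cd*rho*A)) = sqrt(2*0.021*9.81/(0.4 * 1.225 * 5.02655e-05)) = 129.3 m/s

129.3 m/s


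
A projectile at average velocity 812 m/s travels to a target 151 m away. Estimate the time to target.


t = d/v = 151/812 = 0.186 s

0.186 s


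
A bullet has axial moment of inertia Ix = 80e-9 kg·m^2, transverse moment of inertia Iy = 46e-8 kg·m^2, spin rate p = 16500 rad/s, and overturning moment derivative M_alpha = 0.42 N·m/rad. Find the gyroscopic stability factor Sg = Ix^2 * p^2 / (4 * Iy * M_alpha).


Sg = Ix^2 * p^2 / (4 * Iy * M_alpha) = (80e-9)^2 * 16500^2 / (4 * 46e-8 * 0.42) = 2.255

2.255


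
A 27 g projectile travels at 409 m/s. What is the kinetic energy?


E = 0.5*m*v^2 = 0.5*0.027*409^2 = 2258 J

2258 J


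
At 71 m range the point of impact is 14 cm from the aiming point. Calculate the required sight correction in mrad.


1 mrad subtends 1 cm per 10 m of range, so adj = error_cm / (dist_m / 10) = 14 / (71/10) = 1.972 mrad

1.972 mrad


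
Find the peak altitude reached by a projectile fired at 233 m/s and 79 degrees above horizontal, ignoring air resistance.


H = (v0*sin(theta))^2 / (2g) = (233*sin(79°))^2 / (2*9.81) = 2666 m

2666 m


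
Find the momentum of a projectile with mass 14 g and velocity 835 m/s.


p = m*v = 0.014*835 = 11.69 kg·m/s

11.69 kg·m/s


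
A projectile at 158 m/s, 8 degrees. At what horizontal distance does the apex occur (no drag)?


R = v0^2*sin(2*theta)/g = 158^2*sin(2*8°)/9.81 = 701.428 m
apex_dist = R/2 = 701.428/2 = 350.7 m

350.7 m


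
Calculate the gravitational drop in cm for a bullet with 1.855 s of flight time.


drop = 0.5*g*t^2 = 0.5*9.81*1.855^2 = 16.8782 m ≈ 1688 cm

1688 cm


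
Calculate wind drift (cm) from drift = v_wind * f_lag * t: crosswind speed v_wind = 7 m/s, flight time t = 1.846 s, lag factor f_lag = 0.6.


drift = v_wind * lag * t = 7 * 0.6 * 1.846 = 7.7532 m ≈ 775.3 cm

775.3 cm


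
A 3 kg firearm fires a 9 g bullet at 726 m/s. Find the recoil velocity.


v_recoil = m_p * v_p / m_gun = 0.009 * 726 / 3 = 2.178 m/s

2.178 m/s


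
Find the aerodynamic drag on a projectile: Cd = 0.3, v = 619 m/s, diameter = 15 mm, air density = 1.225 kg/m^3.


A = pi*(d/2)^2 = pi*(15/2000)^2 = 1.76715e-04 m^2
Fd = 0.5*Cd*rho*A*v^2 = 0.5*0.3*1.225*1.76715e-04*619^2 = 12.44 N

12.44 N


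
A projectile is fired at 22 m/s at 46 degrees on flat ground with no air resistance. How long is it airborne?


T = 2*v0*sin(theta)/g = 2*22*sin(46°)/9.81 = 3.226 s

3.226 s


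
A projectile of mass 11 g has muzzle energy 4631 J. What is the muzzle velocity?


v = sqrt(2*E/m) = sqrt(2*4631/0.011) = 917.6 m/s

917.6 m/s


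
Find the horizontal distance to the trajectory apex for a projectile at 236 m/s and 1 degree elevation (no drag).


R = v0^2*sin(2*theta)/g = 236^2*sin(2*1°)/9.81 = 198.141 m
apex_dist = R/2 = 198.141/2 = 99.07 m

99.07 m


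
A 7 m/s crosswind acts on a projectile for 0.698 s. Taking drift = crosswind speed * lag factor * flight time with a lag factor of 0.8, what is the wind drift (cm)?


drift = v_wind * lag * t = 7 * 0.8 * 0.698 = 3.9088 m ≈ 390.9 cm

390.9 cm


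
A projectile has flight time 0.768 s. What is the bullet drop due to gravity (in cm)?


drop = 0.5*g*t^2 = 0.5*9.81*0.768^2 = 2.89309 m ≈ 289.3 cm

289.3 cm


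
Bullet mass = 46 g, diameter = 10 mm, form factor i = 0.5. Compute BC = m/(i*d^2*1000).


BC = m/(i*d^2*1000) = 46/(0.5 * 10^2 * 1000) = 0.00092

0.00092


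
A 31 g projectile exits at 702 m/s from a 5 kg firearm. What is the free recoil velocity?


v_recoil = m_p * v_p / m_gun = 0.031 * 702 / 5 = 4.352 m/s

4.352 m/s


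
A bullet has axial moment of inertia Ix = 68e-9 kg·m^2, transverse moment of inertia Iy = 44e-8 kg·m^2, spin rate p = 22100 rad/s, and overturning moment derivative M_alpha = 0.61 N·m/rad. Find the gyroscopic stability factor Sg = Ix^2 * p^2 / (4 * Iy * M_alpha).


Sg = Ix^2 * p^2 / (4 * Iy * M_alpha) = (68e-9)^2 * 22100^2 / (4 * 44e-8 * 0.61) = 2.104

2.104


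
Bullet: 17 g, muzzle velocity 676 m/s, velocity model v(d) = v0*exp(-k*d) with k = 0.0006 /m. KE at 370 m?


v = v0*exp(-k*d) = 676*exp(-0.0006*370) = 541.419 m/s
E = 0.5*m*v^2 = 0.5*0.017*541.419^2 = 2492 J

2492 J


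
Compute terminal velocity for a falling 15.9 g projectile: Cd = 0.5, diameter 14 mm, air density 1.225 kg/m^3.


A = pi*(d/2)^2 = pi*(14/2000)^2 = 1.53938e-04 m^2
vt = sqrt(2mg/(Cd*rho*A)) = sqrt(2*0.0159*9.81/(0.5 * 1.225 * 1.53938e-04)) = 57.52 m/s

57.52 m/s


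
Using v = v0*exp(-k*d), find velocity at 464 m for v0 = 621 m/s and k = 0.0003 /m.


v = v0*exp(-k*d) = 621*exp(-0.0003*464) = 540.3 m/s

540.3 m/s


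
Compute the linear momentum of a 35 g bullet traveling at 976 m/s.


p = m*v = 0.035*976 = 34.16 kg·m/s

34.16 kg·m/s


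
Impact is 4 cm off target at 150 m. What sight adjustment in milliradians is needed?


1 mrad subtends 1 cm per 10 m of range, so adj = error_cm / (dist_m / 10) = 4 / (150/10) = 0.2667 mrad

0.2667 mrad


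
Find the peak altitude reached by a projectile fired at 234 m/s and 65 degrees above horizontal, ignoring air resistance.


H = (v0*sin(theta))^2 / (2g) = (234*sin(65°))^2 / (2*9.81) = 2292 m

2292 m


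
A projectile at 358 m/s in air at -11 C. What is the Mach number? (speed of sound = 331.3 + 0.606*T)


a = 331.3 + 0.606*(-11) = 324.634 m/s
M = v/a = 358/324.634 = 1.103

1.103
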